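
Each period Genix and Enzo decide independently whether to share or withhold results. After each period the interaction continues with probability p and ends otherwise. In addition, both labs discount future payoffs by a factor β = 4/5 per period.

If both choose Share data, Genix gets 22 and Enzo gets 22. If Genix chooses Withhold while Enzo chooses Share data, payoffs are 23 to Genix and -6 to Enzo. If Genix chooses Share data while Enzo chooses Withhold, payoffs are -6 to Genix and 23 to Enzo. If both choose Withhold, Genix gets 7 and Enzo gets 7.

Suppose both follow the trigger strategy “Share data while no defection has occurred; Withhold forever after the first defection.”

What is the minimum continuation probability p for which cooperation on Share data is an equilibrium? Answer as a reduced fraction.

With continuation probability p and discount β, the effective per-period discount factor is βp.
Grim-trigger IC: βp ≥ (23−22)/(23−7) = 1/16.
So p ≥ (1/16)/(4/5) = 5/64.

5/64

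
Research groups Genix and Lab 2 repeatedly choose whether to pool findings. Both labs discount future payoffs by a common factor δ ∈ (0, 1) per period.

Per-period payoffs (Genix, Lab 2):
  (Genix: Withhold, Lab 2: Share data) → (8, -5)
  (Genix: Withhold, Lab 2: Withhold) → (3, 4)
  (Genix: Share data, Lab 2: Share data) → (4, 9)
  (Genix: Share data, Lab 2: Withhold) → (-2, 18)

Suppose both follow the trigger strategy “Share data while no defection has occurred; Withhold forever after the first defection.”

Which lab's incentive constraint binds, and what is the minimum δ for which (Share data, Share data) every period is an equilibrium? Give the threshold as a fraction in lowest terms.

Genix; δ ≥ 4/5

Genix's threshold: (8−4)/(8−3) = 4/5.
Lab 2's threshold: (18−9)/(18−4) = 9/14.
4/5 > 9/14, so Genix binds and δ* = 4/5.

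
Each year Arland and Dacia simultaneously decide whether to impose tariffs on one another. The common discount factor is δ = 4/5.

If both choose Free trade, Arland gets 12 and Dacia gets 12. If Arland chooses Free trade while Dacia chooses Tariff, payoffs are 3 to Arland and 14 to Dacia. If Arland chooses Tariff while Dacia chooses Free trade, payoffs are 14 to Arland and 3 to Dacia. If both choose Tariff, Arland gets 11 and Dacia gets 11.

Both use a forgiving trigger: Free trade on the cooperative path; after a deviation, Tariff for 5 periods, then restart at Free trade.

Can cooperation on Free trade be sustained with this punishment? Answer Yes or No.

Yes

Comparing payoff streams over the 6 periods until play realigns: cooperate → 12(1+δ+…+δ^5); deviate → 14 + 11(δ+…+δ^5).
Cooperation is sustained iff (12−11)(δ+…+δ^5) ≥ 14−12.
δ+…+δ^5 = 4/5·(1−(4/5)^5)/(1−4/5) = 2.6893, and (14−12)/(12−11) = 2.0000.
2.6893 ≥ 2.0000, so cooperation is sustainable.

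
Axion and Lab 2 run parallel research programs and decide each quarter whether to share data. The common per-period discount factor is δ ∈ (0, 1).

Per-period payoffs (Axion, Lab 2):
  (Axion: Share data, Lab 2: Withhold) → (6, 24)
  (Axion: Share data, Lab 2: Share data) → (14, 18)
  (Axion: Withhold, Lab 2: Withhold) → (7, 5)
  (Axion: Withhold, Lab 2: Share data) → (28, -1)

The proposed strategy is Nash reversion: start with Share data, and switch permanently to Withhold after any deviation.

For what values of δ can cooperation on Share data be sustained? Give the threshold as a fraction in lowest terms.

For Axion: deviation gain 28−14 = 14, per-period punishment loss 14−7 = 7. IC gives δ ≥ 14/21 = 2/3.
For Lab 2: gain 6, loss 13 per period, so δ ≥ 6/19.
The tighter constraint is Axion's, so cooperation needs δ ≥ 2/3.

2/3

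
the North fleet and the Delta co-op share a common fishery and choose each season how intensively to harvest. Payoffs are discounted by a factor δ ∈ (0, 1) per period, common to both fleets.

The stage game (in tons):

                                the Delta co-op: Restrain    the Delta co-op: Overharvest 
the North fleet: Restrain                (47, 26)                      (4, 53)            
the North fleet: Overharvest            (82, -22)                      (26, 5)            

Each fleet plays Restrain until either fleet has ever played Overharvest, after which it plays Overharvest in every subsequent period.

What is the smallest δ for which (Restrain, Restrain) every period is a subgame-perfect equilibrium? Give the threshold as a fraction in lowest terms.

5/8

For the North fleet: deviation gain 82−47 = 35, per-period punishment loss 47−26 = 21. IC gives δ ≥ 35/56 = 5/8.
For the Delta co-op: gain 27, loss 21 per period, so δ ≥ 27/48 = 9/16.
The tighter constraint is the North fleet's, so cooperation needs δ ≥ 5/8.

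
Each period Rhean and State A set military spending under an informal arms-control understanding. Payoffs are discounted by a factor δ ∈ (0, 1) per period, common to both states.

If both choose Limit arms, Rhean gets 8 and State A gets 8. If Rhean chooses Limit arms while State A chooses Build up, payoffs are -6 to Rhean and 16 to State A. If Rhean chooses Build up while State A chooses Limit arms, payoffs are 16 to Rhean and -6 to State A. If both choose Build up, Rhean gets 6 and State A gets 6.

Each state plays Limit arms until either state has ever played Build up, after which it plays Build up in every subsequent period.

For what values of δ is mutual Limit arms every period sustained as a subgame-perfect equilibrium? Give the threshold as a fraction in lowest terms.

4/5

Under grim trigger the critical discount factor is (T−C)/(T−P) with T = 16, C = 8, P = 6.
δ* = (16−8)/(16−6) = 8/10 = 4/5.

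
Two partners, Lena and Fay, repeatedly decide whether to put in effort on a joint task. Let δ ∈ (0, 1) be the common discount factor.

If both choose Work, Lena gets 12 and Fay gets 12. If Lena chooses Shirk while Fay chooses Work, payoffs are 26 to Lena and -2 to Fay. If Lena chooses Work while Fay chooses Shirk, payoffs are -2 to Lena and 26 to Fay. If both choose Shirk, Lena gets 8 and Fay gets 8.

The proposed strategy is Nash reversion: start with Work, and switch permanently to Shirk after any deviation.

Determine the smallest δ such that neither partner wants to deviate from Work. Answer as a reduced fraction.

Cooperation forever yields 12 each period: 12/(1−δ).
Deviating yields 26 once, then 8 forever: 26 + 8δ/(1−δ).
No profitable deviation requires 12/(1−δ) ≥ 26 + 8δ/(1−δ).
Multiplying by (1−δ): 12 ≥ 26(1−δ) + 8δ = 26 − 18δ.
So 18δ ≥ 14, i.e. δ ≥ 14/18 = 7/9.

7/9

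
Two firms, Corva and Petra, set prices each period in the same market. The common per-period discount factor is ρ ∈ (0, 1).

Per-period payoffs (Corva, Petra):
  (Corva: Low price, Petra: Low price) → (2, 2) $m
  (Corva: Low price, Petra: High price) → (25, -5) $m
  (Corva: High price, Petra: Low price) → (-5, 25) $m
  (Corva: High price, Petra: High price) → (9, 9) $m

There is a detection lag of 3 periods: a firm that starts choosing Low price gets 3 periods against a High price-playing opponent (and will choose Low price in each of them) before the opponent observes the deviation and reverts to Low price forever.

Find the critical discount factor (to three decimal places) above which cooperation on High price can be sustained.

0.886

The best deviation is to choose Low price for all 3 undetected periods, earning 25 each, then 2 forever once detected.
Deviation value: 25(1−ρ^3)/(1−ρ) + 2ρ^3/(1−ρ); cooperation value: 9/(1−ρ).
IC: 9 ≥ 25(1−ρ^3) + 2ρ^3 = 25 − 23ρ^3.
So ρ^3 ≥ 16/23, giving ρ ≥ (16/23)^(1/3) ≈ 0.886.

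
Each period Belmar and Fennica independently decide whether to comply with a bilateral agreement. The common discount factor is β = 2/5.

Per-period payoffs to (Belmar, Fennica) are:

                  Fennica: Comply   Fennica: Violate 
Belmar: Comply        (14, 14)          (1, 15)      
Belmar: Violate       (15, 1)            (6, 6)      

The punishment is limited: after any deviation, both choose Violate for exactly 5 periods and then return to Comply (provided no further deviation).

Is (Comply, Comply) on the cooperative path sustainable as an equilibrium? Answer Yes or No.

Yes

IC: β+…+β^5 ≥ (15−14)/(14−6) = 1/8.
At β = 2/5: partial sum = 0.6598 ≥ 0.1250. Cooperation sustainable.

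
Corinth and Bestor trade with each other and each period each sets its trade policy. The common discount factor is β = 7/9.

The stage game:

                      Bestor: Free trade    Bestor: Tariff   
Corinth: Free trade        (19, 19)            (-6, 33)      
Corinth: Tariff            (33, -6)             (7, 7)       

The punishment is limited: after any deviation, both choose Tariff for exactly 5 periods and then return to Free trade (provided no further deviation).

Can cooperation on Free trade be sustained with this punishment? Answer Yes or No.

Yes

A one-shot deviation gives 33 now, then 7 for 5 periods, then back to 19.
Gain from deviating: (33−19) today; loss: (19−7) in each of the next 5 periods.
No-deviation condition: (19−7)(β+…+β^5) ≥ 33−19, i.e. β+…+β^5 ≥ 7/6.
At β = 7/9: β+…+β^5 = 2.5038 ≥ 1.1667.
So cooperation is sustainable.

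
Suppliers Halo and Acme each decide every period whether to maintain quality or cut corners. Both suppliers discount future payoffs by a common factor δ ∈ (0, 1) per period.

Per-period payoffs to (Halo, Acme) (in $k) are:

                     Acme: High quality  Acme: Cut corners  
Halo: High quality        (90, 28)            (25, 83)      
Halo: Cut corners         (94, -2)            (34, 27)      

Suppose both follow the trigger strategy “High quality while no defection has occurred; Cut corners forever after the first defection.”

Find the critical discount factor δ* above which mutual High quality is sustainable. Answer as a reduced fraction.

Halo's threshold: (94−90)/(94−34) = 1/15.
Acme's threshold: (83−28)/(83−27) = 55/56.
1/15 < 55/56, so Acme binds and δ* = 55/56.

55/56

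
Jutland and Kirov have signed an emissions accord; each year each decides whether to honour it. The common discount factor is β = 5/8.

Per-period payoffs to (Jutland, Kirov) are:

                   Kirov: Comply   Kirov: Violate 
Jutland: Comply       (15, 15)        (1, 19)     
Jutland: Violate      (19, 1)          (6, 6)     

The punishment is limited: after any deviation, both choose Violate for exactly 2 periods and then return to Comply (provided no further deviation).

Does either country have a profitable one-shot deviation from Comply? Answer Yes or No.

No

A one-shot deviation gives 19 now, then 6 for 2 periods, then back to 15.
Gain from deviating: (19−15) today; loss: (15−6) in each of the next 2 periods.
No-deviation condition: (15−6)(β+…+β^2) ≥ 19−15, i.e. β+…+β^2 ≥ 4/9.
At β = 5/8: β+…+β^2 = 1.0156 ≥ 0.4444.
So cooperation is sustainable.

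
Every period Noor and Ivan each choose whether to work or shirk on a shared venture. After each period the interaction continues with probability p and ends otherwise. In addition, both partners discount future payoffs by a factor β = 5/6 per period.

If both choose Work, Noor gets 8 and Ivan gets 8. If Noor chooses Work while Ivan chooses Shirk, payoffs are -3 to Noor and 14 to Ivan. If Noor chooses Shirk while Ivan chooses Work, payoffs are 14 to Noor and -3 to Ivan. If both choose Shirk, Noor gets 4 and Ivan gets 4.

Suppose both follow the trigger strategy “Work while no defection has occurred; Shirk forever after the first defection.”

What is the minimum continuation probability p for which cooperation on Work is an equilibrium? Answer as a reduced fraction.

18/25

With continuation probability p and discount β, the effective per-period discount factor is βp.
Grim-trigger IC: βp ≥ (14−8)/(14−4) = 3/5.
So p ≥ (3/5)/(5/6) = 18/25.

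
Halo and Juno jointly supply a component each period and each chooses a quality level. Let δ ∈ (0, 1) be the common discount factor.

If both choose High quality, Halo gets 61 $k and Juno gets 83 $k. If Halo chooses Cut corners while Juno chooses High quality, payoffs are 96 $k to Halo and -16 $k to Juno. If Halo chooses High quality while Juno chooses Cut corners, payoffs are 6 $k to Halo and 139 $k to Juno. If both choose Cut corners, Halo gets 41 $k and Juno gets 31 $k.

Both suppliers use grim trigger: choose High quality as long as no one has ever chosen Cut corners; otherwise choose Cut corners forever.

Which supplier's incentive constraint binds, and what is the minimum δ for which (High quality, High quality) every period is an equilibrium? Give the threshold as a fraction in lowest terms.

Halo; δ ≥ 7/11

Halo: cooperation gives 61 each period; deviation gives 96 once then 41 forever.
  61/(1−δ) ≥ 96 + 41δ/(1−δ) ⇒ δ ≥ 35/55 = 7/11.
Juno: cooperation gives 83 each period; deviation gives 139 once then 31 forever.
  δ ≥ 56/108 = 14/27.
Both must hold, so the binding constraint is Halo's: δ ≥ 7/11.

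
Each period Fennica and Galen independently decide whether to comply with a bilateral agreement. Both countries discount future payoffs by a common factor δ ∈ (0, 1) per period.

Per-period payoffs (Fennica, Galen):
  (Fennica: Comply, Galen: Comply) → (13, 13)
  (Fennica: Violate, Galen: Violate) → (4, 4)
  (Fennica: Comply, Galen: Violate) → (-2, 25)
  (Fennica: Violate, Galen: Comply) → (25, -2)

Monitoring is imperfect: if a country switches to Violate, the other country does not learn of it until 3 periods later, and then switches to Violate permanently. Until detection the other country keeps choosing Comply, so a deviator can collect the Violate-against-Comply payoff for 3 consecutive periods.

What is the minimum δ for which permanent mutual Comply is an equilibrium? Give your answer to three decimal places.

0.830

The best deviation is to choose Violate for all 3 undetected periods, earning 25 each, then 4 forever once detected.
Deviation value: 25(1−δ^3)/(1−δ) + 4δ^3/(1−δ); cooperation value: 13/(1−δ).
IC: 13 ≥ 25(1−δ^3) + 4δ^3 = 25 − 21δ^3.
So δ^3 ≥ 12/21 = 4/7, giving δ ≥ (4/7)^(1/3) ≈ 0.830.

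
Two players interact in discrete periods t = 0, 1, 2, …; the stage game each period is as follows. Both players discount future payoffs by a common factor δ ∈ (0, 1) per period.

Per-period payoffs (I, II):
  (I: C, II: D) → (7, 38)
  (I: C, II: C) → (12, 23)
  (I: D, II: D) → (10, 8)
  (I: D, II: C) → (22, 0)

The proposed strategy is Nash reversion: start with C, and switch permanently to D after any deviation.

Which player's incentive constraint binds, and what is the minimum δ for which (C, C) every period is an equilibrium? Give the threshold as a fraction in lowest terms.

I; δ ≥ 5/6

I: cooperation gives 12 each period; deviation gives 22 once then 10 forever.
  12/(1−δ) ≥ 22 + 10δ/(1−δ) ⇒ δ ≥ 10/12 = 5/6.
II: cooperation gives 23 each period; deviation gives 38 once then 8 forever.
  δ ≥ 15/30 = 1/2.
Both must hold, so the binding constraint is I's: δ ≥ 5/6.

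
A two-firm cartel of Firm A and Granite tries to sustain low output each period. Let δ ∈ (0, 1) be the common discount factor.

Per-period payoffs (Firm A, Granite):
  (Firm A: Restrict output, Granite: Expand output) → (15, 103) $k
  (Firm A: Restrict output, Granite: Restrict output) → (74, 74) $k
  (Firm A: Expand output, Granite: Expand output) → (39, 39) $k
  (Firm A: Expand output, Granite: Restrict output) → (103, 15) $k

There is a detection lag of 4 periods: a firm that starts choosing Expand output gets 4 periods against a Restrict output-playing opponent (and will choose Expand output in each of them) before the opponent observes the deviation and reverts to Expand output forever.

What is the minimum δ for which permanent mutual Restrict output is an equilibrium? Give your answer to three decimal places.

0.820

The best deviation is to choose Expand output for all 4 undetected periods, earning 103 each, then 39 forever once detected.
Deviation value: 103(1−δ^4)/(1−δ) + 39δ^4/(1−δ); cooperation value: 74/(1−δ).
IC: 74 ≥ 103(1−δ^4) + 39δ^4 = 103 − 64δ^4.
So δ^4 ≥ 29/64, giving δ ≥ (29/64)^(1/4) ≈ 0.820.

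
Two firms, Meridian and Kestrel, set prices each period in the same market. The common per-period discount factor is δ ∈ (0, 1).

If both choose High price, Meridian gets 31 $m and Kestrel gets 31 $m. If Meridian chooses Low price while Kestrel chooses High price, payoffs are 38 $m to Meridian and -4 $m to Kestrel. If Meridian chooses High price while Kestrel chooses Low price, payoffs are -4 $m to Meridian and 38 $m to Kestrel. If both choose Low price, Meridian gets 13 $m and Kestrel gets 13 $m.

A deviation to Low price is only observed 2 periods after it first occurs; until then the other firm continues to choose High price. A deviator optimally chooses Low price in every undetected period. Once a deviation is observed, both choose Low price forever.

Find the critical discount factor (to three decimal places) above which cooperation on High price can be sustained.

0.529

A deviator earns 38 for 2 periods, then 13 forever; cooperating earns 31 forever. Multiplying the IC by (1−δ):
31 ≥ 38(1−δ^2) + 13δ^2, so 25·δ^2 ≥ 7 and δ^2 ≥ 7/25.
δ ≥ (7/25)^(1/2) ≈ 0.529.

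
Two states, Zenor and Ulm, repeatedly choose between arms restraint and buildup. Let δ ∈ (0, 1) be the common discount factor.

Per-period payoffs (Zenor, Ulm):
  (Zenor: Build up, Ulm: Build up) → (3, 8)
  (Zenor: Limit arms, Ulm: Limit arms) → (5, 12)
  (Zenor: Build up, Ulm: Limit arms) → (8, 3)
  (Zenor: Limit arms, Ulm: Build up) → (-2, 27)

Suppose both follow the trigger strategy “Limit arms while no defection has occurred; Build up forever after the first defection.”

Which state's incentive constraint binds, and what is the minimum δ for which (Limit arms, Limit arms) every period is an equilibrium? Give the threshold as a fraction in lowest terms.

Zenor: cooperation gives 5 each period; deviation gives 8 once then 3 forever.
  5/(1−δ) ≥ 8 + 3δ/(1−δ) ⇒ δ ≥ 3/5.
Ulm: cooperation gives 12 each period; deviation gives 27 once then 8 forever.
  δ ≥ 15/19.
Both must hold, so the binding constraint is Ulm's: δ ≥ 15/19.

Ulm; δ ≥ 15/19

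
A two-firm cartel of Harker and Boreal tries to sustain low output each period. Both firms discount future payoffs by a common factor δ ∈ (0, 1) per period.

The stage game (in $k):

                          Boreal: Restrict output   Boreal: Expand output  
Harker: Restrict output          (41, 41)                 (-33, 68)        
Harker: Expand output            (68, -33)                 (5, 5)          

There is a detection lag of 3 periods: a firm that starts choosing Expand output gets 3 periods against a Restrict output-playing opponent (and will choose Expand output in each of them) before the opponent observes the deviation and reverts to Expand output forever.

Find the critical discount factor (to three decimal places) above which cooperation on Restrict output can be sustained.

0.754

Deviating for the 3 undetected periods gains 68−41 = 27 per period over cooperation, then loses 41−5 = 36 per period forever once punishment starts.
Gain: 27(1 + δ + … + δ^2); loss: 36·δ^3/(1−δ).
No profitable deviation ⇔ 27(1−δ^3) ≤ 36·δ^3, i.e. δ^3 ≥ 27/(27+36) = 3/7.
Hence δ ≥ (3/7)^(1/3) ≈ 0.754.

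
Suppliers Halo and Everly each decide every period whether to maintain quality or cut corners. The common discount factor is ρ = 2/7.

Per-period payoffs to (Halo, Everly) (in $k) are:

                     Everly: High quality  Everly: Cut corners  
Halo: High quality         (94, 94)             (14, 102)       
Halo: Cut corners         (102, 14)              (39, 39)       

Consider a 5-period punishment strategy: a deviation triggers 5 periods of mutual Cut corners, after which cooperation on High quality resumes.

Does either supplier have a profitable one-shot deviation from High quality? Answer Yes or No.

IC: ρ+…+ρ^5 ≥ (102−94)/(94−39) = 8/55.
At ρ = 2/7: partial sum = 0.3992 ≥ 0.1455. Cooperation sustainable.

No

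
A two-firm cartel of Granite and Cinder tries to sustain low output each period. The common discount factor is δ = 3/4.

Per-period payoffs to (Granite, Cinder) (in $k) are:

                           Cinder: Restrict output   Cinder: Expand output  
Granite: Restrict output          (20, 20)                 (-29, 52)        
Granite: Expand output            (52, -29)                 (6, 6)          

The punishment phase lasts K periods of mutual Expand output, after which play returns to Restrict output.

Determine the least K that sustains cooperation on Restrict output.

5

IC: δ(1−δ^K)/(1−δ) ≥ (52−20)/(20−6) = 16/7.
With δ = 3/4: need 1 − δ^K ≥ 16/7·(1−3/4)/(3/4), i.e. δ^K ≤ 0.2381.
Since (3/4)^4 = 0.3164 and (3/4)^5 = 0.2373, the smallest such K is 5.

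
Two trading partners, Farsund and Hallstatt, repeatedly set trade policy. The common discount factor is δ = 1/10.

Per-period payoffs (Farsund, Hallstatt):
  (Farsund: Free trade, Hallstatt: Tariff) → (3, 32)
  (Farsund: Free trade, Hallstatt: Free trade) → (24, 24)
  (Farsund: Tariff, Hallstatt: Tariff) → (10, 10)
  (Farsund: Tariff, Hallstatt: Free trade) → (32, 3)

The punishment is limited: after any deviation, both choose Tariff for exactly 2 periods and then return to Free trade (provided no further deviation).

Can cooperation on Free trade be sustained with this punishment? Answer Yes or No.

A one-shot deviation gives 32 now, then 10 for 2 periods, then back to 24.
Gain from deviating: (32−24) today; loss: (24−10) in each of the next 2 periods.
No-deviation condition: (24−10)(δ+…+δ^2) ≥ 32−24, i.e. δ+…+δ^2 ≥ 4/7.
At δ = 1/10: δ+…+δ^2 = 0.1100 < 0.5714.
So cooperation is not sustainable.

No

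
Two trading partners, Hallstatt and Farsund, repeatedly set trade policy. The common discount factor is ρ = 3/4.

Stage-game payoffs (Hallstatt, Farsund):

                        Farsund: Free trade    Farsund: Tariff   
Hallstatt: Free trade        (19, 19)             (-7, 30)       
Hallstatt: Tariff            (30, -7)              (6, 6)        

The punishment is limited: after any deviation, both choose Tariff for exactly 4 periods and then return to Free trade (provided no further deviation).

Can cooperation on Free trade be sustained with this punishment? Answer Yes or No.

IC: ρ+…+ρ^4 ≥ (30−19)/(19−6) = 11/13.
At ρ = 3/4: partial sum = 2.0508 ≥ 0.8462. Cooperation sustainable.

Yes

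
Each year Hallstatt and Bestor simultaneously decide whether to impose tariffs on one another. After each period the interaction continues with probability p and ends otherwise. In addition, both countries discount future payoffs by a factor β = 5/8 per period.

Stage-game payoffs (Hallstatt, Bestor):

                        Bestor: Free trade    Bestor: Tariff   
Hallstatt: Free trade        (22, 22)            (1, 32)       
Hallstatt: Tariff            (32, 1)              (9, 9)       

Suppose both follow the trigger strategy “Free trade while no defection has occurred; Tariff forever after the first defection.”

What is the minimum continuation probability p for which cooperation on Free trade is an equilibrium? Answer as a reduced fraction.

16/23

With continuation probability p and discount β, the effective per-period discount factor is βp.
Grim-trigger IC: βp ≥ (32−22)/(32−9) = 10/23.
So p ≥ (10/23)/(5/8) = 16/23.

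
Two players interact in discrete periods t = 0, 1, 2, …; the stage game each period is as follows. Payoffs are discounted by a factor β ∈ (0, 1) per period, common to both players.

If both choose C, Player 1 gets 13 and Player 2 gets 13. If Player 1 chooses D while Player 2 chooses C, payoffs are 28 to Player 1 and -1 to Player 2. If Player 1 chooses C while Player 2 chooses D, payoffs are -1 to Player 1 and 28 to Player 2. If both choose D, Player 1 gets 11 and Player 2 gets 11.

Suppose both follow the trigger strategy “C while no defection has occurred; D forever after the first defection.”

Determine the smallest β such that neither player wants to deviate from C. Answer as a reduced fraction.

15/17

Under grim trigger the critical discount factor is (T−C)/(T−P) with T = 28, C = 13, P = 11.
β* = (28−13)/(28−11) = 15/17.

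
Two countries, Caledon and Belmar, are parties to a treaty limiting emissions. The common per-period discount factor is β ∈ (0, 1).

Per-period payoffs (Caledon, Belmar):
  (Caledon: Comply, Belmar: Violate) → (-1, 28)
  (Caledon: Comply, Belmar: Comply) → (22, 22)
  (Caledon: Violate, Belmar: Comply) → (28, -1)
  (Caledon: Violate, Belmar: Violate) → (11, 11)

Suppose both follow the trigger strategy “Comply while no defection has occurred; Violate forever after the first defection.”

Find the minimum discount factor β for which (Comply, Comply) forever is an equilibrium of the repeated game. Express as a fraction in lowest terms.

Cooperation forever yields 22 each period: 22/(1−β).
Deviating yields 28 once, then 11 forever: 28 + 11β/(1−β).
No profitable deviation requires 22/(1−β) ≥ 28 + 11β/(1−β).
Multiplying by (1−β): 22 ≥ 28(1−β) + 11β = 28 − 17β.
So 17β ≥ 6, i.e. β ≥ 6/17.

6/17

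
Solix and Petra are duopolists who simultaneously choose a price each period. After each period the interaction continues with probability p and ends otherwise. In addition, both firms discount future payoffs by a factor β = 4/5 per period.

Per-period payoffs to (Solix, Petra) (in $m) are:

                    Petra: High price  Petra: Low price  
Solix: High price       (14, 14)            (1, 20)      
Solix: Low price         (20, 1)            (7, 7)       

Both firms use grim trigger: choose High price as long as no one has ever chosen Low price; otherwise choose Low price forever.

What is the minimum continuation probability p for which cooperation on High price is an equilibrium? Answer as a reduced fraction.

15/26

With continuation probability p and discount β, the effective per-period discount factor is βp.
Grim-trigger IC: βp ≥ (20−14)/(20−7) = 6/13.
So p ≥ (6/13)/(4/5) = 15/26.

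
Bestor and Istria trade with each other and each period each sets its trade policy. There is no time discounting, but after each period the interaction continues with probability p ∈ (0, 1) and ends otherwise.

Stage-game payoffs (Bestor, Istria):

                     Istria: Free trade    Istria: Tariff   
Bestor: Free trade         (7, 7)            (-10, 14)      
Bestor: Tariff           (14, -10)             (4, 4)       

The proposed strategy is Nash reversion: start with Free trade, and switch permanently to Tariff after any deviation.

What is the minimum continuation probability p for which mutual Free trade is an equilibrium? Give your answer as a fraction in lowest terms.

Expected cooperation value is 7 + p·7 + p²·7 + … = 7/(1−p); deviation gives 14 + p·4/(1−p).
7 ≥ 14(1−p) + 4p ⇒ 10p ≥ 7 ⇒ p ≥ 7/10.

7/10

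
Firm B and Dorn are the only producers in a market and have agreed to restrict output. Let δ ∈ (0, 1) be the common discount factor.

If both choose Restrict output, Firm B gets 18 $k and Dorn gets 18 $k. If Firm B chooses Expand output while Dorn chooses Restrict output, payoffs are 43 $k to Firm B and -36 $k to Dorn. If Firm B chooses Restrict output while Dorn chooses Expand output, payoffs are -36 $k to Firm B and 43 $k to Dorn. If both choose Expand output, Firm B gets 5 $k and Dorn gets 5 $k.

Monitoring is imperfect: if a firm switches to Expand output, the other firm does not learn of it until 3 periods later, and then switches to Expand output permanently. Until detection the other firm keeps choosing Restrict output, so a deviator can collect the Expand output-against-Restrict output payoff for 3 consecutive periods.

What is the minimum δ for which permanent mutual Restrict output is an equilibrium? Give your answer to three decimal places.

The best deviation is to choose Expand output for all 3 undetected periods, earning 43 each, then 5 forever once detected.
Deviation value: 43(1−δ^3)/(1−δ) + 5δ^3/(1−δ); cooperation value: 18/(1−δ).
IC: 18 ≥ 43(1−δ^3) + 5δ^3 = 43 − 38δ^3.
So δ^3 ≥ 25/38, giving δ ≥ (25/38)^(1/3) ≈ 0.870.

0.870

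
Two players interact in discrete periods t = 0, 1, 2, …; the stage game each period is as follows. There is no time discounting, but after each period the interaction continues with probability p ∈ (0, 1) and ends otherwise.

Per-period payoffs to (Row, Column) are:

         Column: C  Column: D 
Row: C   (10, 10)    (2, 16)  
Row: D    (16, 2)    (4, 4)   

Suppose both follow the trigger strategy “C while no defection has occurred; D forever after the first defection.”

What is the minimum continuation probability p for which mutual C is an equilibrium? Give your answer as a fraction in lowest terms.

Expected cooperation value is 10 + p·10 + p²·10 + … = 10/(1−p); deviation gives 16 + p·4/(1−p).
10 ≥ 16(1−p) + 4p ⇒ 12p ≥ 6 ⇒ p ≥ 6/12 = 1/2.

1/2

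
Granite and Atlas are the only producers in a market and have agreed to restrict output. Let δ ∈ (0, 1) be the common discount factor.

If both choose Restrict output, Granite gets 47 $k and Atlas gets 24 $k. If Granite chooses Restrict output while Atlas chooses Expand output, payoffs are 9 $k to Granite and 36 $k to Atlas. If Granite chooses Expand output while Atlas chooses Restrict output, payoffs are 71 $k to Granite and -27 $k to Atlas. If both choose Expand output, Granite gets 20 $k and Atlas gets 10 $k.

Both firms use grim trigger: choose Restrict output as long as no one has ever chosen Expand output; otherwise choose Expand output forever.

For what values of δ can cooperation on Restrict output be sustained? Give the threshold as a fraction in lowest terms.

Granite's threshold: (71−47)/(71−20) = 8/17.
Atlas's threshold: (36−24)/(36−10) = 6/13.
8/17 > 6/13, so Granite binds and δ* = 8/17.

8/17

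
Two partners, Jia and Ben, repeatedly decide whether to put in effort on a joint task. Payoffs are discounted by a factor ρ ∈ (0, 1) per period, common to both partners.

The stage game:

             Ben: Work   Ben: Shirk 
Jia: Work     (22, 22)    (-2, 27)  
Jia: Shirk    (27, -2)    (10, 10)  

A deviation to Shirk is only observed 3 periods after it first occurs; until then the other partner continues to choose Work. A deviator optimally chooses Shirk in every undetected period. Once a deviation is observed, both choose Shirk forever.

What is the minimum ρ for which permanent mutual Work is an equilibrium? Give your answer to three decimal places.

A deviator earns 27 for 3 periods, then 10 forever; cooperating earns 22 forever. Multiplying the IC by (1−ρ):
22 ≥ 27(1−ρ^3) + 10ρ^3, so 17·ρ^3 ≥ 5 and ρ^3 ≥ 5/17.
ρ ≥ (5/17)^(1/3) ≈ 0.665.

0.665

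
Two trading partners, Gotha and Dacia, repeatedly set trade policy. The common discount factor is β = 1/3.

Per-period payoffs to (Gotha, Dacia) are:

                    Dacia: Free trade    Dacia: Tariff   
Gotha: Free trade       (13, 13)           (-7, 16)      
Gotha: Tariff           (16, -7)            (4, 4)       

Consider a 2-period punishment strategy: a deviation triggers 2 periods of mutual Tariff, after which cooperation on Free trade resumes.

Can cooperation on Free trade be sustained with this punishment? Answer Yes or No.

Yes

Comparing payoff streams over the 3 periods until play realigns: cooperate → 13(1+β+…+β^2); deviate → 16 + 4(β+…+β^2).
Cooperation is sustained iff (13−4)(β+…+β^2) ≥ 16−13.
β+…+β^2 = 1/3·(1−(1/3)^2)/(1−1/3) = 0.4444, and (16−13)/(13−4) = 0.3333.
0.4444 ≥ 0.3333, so cooperation is sustainable.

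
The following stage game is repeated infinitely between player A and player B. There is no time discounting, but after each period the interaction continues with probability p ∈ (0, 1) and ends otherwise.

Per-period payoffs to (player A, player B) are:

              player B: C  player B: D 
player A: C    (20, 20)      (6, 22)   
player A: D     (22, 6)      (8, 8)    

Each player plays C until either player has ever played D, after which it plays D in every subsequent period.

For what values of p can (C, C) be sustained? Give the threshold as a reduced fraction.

With no time discounting, the continuation probability p plays the role of the discount factor.
Grim-trigger IC: 20/(1−p) ≥ 22 + 8p/(1−p) ⇒ p ≥ (22−20)/(22−8) = 1/7.

1/7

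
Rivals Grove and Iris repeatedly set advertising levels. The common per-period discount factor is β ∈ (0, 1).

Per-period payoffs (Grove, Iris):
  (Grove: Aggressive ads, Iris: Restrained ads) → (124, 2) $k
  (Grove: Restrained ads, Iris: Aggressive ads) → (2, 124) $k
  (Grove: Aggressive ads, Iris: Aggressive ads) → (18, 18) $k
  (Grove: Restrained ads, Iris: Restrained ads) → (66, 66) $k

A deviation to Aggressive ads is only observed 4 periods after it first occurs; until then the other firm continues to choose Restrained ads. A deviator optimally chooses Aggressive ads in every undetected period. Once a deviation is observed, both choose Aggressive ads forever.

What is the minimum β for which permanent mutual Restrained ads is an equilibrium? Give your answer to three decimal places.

Deviating for the 4 undetected periods gains 124−66 = 58 per period over cooperation, then loses 66−18 = 48 per period forever once punishment starts.
Gain: 58(1 + β + … + β^3); loss: 48·β^4/(1−β).
No profitable deviation ⇔ 58(1−β^4) ≤ 48·β^4, i.e. β^4 ≥ 58/(58+48) = 29/53.
Hence β ≥ (29/53)^(1/4) ≈ 0.860.

0.860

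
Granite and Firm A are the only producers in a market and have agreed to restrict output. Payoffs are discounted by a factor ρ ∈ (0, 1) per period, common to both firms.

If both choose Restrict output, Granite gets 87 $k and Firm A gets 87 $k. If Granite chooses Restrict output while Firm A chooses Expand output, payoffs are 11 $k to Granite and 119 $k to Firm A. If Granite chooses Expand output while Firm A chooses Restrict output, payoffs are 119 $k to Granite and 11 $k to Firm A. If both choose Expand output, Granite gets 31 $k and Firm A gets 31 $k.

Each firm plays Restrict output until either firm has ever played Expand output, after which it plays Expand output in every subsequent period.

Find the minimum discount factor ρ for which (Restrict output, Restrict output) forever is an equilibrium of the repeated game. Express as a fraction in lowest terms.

4/11

Cooperation forever yields 87 each period: 87/(1−ρ).
Deviating yields 119 once, then 31 forever: 119 + 31ρ/(1−ρ).
No profitable deviation requires 87/(1−ρ) ≥ 119 + 31ρ/(1−ρ).
Multiplying by (1−ρ): 87 ≥ 119(1−ρ) + 31ρ = 119 − 88ρ.
So 88ρ ≥ 32, i.e. ρ ≥ 32/88 = 4/11.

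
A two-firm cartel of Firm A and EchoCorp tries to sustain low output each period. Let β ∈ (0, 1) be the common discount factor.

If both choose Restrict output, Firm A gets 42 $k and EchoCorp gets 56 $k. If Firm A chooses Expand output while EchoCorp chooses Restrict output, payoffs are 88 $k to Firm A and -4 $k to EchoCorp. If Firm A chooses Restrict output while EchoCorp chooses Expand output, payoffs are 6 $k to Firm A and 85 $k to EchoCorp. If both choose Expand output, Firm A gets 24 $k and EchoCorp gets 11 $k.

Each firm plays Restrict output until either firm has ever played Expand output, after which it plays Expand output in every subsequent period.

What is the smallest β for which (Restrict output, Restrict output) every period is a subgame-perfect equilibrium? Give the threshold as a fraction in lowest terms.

23/32

Firm A's threshold: (88−42)/(88−24) = 23/32.
EchoCorp's threshold: (85−56)/(85−11) = 29/74.
23/32 > 29/74, so Firm A binds and β* = 23/32.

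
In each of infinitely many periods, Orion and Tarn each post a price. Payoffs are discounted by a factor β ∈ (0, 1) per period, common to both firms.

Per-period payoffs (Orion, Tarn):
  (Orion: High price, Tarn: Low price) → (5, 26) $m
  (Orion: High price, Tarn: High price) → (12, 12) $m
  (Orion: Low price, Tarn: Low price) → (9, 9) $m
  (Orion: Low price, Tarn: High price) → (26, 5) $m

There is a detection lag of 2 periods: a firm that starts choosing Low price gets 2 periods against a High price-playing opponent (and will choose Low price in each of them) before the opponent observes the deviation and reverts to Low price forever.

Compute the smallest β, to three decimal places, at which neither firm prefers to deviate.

The best deviation is to choose Low price for all 2 undetected periods, earning 26 each, then 9 forever once detected.
Deviation value: 26(1−β^2)/(1−β) + 9β^2/(1−β); cooperation value: 12/(1−β).
IC: 12 ≥ 26(1−β^2) + 9β^2 = 26 − 17β^2.
So β^2 ≥ 14/17, giving β ≥ (14/17)^(1/2) ≈ 0.907.

0.907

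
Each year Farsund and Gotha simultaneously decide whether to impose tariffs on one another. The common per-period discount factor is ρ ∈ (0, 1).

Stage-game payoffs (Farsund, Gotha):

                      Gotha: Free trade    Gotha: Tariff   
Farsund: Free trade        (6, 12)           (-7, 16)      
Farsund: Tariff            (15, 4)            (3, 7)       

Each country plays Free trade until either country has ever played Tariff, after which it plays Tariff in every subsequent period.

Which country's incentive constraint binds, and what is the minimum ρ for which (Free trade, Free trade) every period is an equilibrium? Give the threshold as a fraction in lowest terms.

Farsund's threshold: (15−6)/(15−3) = 3/4.
Gotha's threshold: (16−12)/(16−7) = 4/9.
3/4 > 4/9, so Farsund binds and ρ* = 3/4.

Farsund; ρ ≥ 3/4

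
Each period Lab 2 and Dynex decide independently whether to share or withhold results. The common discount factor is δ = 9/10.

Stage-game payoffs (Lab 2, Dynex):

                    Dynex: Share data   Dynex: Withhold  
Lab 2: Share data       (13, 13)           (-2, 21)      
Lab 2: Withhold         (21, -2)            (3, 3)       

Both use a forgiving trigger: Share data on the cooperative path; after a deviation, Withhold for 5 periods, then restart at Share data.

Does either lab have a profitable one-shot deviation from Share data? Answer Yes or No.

No

A one-shot deviation gives 21 now, then 3 for 5 periods, then back to 13.
Gain from deviating: (21−13) today; loss: (13−3) in each of the next 5 periods.
No-deviation condition: (13−3)(δ+…+δ^5) ≥ 21−13, i.e. δ+…+δ^5 ≥ 4/5.
At δ = 9/10: δ+…+δ^5 = 3.6856 ≥ 0.8000.
So cooperation is sustainable.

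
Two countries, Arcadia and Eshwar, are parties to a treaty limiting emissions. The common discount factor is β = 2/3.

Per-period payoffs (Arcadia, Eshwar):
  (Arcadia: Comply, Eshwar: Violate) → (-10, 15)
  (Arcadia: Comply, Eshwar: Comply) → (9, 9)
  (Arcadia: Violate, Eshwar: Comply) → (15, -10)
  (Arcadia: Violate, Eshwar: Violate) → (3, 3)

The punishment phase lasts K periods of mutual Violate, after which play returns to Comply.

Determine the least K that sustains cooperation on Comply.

2

IC: β(1−β^K)/(1−β) ≥ (15−9)/(9−3) = 1.
With β = 2/3: need 1 − β^K ≥ 1·(1−2/3)/(2/3), i.e. β^K ≤ 0.5000.
Since (2/3)^1 = 0.6667 and (2/3)^2 = 0.4444, the smallest such K is 2.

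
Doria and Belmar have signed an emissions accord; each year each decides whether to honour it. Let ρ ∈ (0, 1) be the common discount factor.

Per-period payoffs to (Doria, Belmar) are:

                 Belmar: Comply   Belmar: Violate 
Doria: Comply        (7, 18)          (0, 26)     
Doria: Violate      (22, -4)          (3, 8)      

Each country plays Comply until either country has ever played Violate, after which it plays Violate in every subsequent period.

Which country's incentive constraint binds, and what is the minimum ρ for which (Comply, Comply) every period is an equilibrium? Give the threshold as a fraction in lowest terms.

Doria; ρ ≥ 15/19

For Doria: deviation gain 22−7 = 15, per-period punishment loss 7−3 = 4. IC gives ρ ≥ 15/19.
For Belmar: gain 8, loss 10 per period, so ρ ≥ 8/18 = 4/9.
The tighter constraint is Doria's, so cooperation needs ρ ≥ 15/19.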